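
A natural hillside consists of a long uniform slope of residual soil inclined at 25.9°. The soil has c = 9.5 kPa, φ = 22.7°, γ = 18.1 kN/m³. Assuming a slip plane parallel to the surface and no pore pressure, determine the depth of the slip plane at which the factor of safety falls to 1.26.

Setting FS = 1.26 in FS = [c + γz cos²β tanφ] / [γz sinβ cosβ] and solving for z:
z = c / [γ cosβ (FS·sinβ − cosβ·tanφ)]
  = 9.5 / [18.1·cos25.9°·(1.26·sin25.9° − cos25.9°·tan22.7°)]
  = 9.5 / [18.1·0.8996·(1.26·0.4368 − 0.8996·0.4183)]
  = 9.5 / 2.8343 = 3.352 m

z = 3.35 m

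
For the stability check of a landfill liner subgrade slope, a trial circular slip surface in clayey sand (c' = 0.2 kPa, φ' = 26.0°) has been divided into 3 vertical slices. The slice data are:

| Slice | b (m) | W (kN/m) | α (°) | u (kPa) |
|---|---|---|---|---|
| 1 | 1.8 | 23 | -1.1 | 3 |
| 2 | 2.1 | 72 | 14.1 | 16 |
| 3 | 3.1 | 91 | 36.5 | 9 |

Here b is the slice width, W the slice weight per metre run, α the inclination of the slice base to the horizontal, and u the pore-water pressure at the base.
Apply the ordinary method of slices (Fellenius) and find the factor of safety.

Ordinary method of slices: FS = Σ[c'·Δl_i + (W_i cosα_i − u_i·Δl_i)·tanφ'] / Σ W_i sinα_i, with Δl_i = b_i / cosα_i.
Slice 1: Δl = 1.8/cos(-1.1°) = 1.800 m; N'_1 = 23·cos(-1.1°) − 3·1.800 = 17.6; c'Δl = 0.36; W sinα = -0.4
Slice 2: Δl = 2.1/cos14.1° = 2.165 m; N'_2 = 72·cos14.1° − 16·2.165 = 35.2; c'Δl = 0.43; W sinα = 17.5
Slice 3: Δl = 3.1/cos36.5° = 3.856 m; N'_3 = 91·cos36.5° − 9·3.856 = 38.4; c'Δl = 0.77; W sinα = 54.1
Σc'Δl = 1.6 kN/m; ΣN' = 91.2 kN/m; ΣW sinα = 71.2 kN/m
Resisting = 1.6 + 91.2·tan26.0° = 1.6 + 44.5 = 46.1 kN/m
FS = 46.1 / 71.2 = 0.647

FS = 0.65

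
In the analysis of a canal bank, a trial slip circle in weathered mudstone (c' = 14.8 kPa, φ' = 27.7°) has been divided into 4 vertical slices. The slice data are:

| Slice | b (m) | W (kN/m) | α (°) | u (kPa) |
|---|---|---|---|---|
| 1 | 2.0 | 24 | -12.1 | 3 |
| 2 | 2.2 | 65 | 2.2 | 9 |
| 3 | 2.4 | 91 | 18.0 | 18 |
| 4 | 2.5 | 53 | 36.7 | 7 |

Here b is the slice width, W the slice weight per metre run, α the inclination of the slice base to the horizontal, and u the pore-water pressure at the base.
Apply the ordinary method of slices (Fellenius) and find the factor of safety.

FS = 3.70

Ordinary method of slices: FS = Σ[c'·Δl_i + (W_i cosα_i − u_i·Δl_i)·tanφ'] / Σ W_i sinα_i, with Δl_i = b_i / cosα_i.
Slice 1: Δl = 2.0/cos(-12.1°) = 2.045 m; N'_1 = 24·cos(-12.1°) − 3·2.045 = 17.3; c'Δl = 30.27; W sinα = -5.0
Slice 2: Δl = 2.2/cos2.2° = 2.202 m; N'_2 = 65·cos2.2° − 9·2.202 = 45.1; c'Δl = 32.58; W sinα = 2.5
Slice 3: Δl = 2.4/cos18.0° = 2.524 m; N'_3 = 91·cos18.0° − 18·2.524 = 41.1; c'Δl = 37.35; W sinα = 28.1
Slice 4: Δl = 2.5/cos36.7° = 3.118 m; N'_4 = 53·cos36.7° − 7·3.118 = 20.7; c'Δl = 46.15; W sinα = 31.7
Σc'Δl = 146.4 kN/m; ΣN' = 124.3 kN/m; ΣW sinα = 57.3 kN/m
Resisting = 146.4 + 124.3·tan27.7° = 146.4 + 65.2 = 211.6 kN/m
FS = 211.6 / 57.3 = 3.695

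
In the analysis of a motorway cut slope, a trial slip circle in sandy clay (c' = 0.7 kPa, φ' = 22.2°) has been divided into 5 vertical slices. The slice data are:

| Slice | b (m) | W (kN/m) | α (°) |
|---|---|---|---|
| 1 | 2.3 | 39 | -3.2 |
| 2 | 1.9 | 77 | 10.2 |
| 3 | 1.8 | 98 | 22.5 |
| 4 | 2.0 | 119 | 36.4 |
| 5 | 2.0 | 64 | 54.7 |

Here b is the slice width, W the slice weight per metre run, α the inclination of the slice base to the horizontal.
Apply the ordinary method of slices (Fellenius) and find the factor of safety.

FS = 0.85

Ordinary method of slices: FS = Σ[c'·Δl_i + (W_i cosα_i)·tanφ'] / Σ W_i sinα_i, with Δl_i = b_i / cosα_i.
Slice 1: Δl = 2.3/cos(-3.2°) = 2.304 m; N'_1 = 39·cos(-3.2°) = 38.9; c'Δl = 1.61; W sinα = -2.2
Slice 2: Δl = 1.9/cos10.2° = 1.931 m; N'_2 = 77·cos10.2° = 75.8; c'Δl = 1.35; W sinα = 13.6
Slice 3: Δl = 1.8/cos22.5° = 1.948 m; N'_3 = 98·cos22.5° = 90.5; c'Δl = 1.36; W sinα = 37.5
Slice 4: Δl = 2.0/cos36.4° = 2.485 m; N'_4 = 119·cos36.4° = 95.8; c'Δl = 1.74; W sinα = 70.6
Slice 5: Δl = 2.0/cos54.7° = 3.461 m; N'_5 = 64·cos54.7° = 37.0; c'Δl = 2.42; W sinα = 52.2
Σc'Δl = 8.5 kN/m; ΣN' = 338.0 kN/m; ΣW sinα = 171.8 kN/m
Resisting = 8.5 + 338.0·tan22.2° = 8.5 + 137.9 = 146.4 kN/m
FS = 146.4 / 171.8 = 0.852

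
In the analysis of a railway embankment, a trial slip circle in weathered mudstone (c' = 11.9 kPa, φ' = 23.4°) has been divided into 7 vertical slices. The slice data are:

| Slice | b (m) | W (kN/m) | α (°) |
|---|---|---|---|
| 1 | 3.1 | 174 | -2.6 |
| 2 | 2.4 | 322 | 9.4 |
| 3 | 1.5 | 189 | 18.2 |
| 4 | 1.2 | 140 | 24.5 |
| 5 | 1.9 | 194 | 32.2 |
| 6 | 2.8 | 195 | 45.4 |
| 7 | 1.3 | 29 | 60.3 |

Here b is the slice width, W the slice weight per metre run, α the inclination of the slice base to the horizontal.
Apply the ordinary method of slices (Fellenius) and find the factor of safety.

Ordinary method of slices: FS = Σ[c'·Δl_i + (W_i cosα_i)·tanφ'] / Σ W_i sinα_i, with Δl_i = b_i / cosα_i.
Slice 1: Δl = 3.1/cos(-2.6°) = 3.103 m; N'_1 = 174·cos(-2.6°) = 173.8; c'Δl = 36.93; W sinα = -7.9
Slice 2: Δl = 2.4/cos9.4° = 2.433 m; N'_2 = 322·cos9.4° = 317.7; c'Δl = 28.95; W sinα = 52.6
Slice 3: Δl = 1.5/cos18.2° = 1.579 m; N'_3 = 189·cos18.2° = 179.5; c'Δl = 18.79; W sinα = 59.0
Slice 4: Δl = 1.2/cos24.5° = 1.319 m; N'_4 = 140·cos24.5° = 127.4; c'Δl = 15.69; W sinα = 58.1
Slice 5: Δl = 1.9/cos32.2° = 2.245 m; N'_5 = 194·cos32.2° = 164.2; c'Δl = 26.72; W sinα = 103.4
Slice 6: Δl = 2.8/cos45.4° = 3.988 m; N'_6 = 195·cos45.4° = 136.9; c'Δl = 47.45; W sinα = 138.8
Slice 7: Δl = 1.3/cos60.3° = 2.624 m; N'_7 = 29·cos60.3° = 14.4; c'Δl = 31.22; W sinα = 25.2
Σc'Δl = 205.8 kN/m; ΣN' = 1113.9 kN/m; ΣW sinα = 429.2 kN/m
Resisting = 205.8 + 1113.9·tan23.4° = 205.8 + 482.0 = 687.8 kN/m
FS = 687.8 / 429.2 = 1.602

FS = 1.60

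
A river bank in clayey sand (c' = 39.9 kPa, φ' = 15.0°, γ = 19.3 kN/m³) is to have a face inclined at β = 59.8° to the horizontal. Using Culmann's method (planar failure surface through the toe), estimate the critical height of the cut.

Culmann's analysis gives the critical failure plane at α_cr = (β + φ')/2 = (59.8 + 15.0)/2 = 37.4°, and the critical height
H_c = (4c'/γ) · sinβ cosφ' / [1 − cos(β − φ')]
    = (4·39.9/19.3) · sin59.8°·cos15.0° / [1 − cos(44.8°)]
    = 8.269 · 0.8643·0.9659 / [1 − 0.7096]
    = 8.269 · 0.8348 / 0.2904
    = 23.77 m

H_c = 23.77 m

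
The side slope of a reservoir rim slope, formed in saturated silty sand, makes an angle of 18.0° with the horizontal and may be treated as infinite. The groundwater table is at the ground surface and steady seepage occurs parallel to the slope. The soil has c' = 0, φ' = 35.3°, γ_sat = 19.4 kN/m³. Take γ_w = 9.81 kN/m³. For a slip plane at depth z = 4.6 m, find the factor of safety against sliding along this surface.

With seepage parallel to the slope and the water table at the surface, the effective normal stress on the slip plane uses the buoyant unit weight γ' = γ_sat − γ_w while the driving shear stress uses γ_sat:
FS = [c' + γ' z cos²β tanφ'] / [γ_sat z sinβ cosβ]
(For c' = 0 this reduces to FS = (γ'/γ_sat)·tanφ'/tanβ.)
γ' = 19.4 − 9.81 = 9.59 kN/m³
Numerator = 0.0 + 9.59·4.6·cos²18.0°·tan35.3° = 0.0 + 9.59·4.6·0.9045·0.7080 = 28.252 kPa
Denominator = 19.4·4.6·sin18.0°·cos18.0° = 19.4·4.6·0.3090·0.9511 = 26.227 kPa
FS = 28.252 / 26.227 = 1.077

FS = 1.08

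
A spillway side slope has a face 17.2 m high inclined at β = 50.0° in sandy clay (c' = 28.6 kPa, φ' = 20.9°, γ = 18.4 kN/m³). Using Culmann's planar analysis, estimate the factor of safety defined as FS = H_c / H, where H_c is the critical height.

H_c = (4c'/γ) · sinβ cosφ' / [1 − cos(β − φ')]
    = (4·28.6/18.4) · sin50.0°·cos20.9° / [1 − cos29.1°]
    = 6.217 · 0.7156 / 0.1262 = 35.25 m
FS = H_c / H = 35.25 / 17.2 = 2.049

FS = 2.05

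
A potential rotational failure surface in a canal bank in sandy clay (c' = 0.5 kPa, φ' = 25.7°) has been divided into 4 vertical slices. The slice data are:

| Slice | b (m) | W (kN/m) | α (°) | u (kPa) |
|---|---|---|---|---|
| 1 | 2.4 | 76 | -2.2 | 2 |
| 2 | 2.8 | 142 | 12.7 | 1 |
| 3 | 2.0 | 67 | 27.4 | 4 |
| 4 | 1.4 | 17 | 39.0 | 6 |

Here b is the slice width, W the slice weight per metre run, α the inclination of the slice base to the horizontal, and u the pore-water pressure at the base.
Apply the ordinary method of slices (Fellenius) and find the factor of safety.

Ordinary method of slices: FS = Σ[c'·Δl_i + (W_i cosα_i − u_i·Δl_i)·tanφ'] / Σ W_i sinα_i, with Δl_i = b_i / cosα_i.
Slice 1: Δl = 2.4/cos(-2.2°) = 2.402 m; N'_1 = 76·cos(-2.2°) − 2·2.402 = 71.1; c'Δl = 1.20; W sinα = -2.9
Slice 2: Δl = 2.8/cos12.7° = 2.870 m; N'_2 = 142·cos12.7° − 1·2.870 = 135.7; c'Δl = 1.44; W sinα = 31.2
Slice 3: Δl = 2.0/cos27.4° = 2.253 m; N'_3 = 67·cos27.4° − 4·2.253 = 50.5; c'Δl = 1.13; W sinα = 30.8
Slice 4: Δl = 1.4/cos39.0° = 1.801 m; N'_4 = 17·cos39.0° − 6·1.801 = 2.4; c'Δl = 0.90; W sinα = 10.7
Σc'Δl = 4.7 kN/m; ΣN' = 259.7 kN/m; ΣW sinα = 69.8 kN/m
Resisting = 4.7 + 259.7·tan25.7° = 4.7 + 125.0 = 129.6 kN/m
FS = 129.6 / 69.8 = 1.856

FS = 1.86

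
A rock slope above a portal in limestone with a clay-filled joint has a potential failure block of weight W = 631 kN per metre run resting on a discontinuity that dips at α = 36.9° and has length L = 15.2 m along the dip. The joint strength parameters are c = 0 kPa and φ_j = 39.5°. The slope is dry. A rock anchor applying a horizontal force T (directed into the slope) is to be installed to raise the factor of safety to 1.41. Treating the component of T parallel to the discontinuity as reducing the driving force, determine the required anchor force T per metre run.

Resolving forces along and normal to the sliding plane, with the horizontal anchor force T adding T·sinα to the effective normal force and T·cosα acting up the plane against the driving force:
FS = [cL + (W cosα + T sinα) tanφ_j] / [W sinα − T cosα]
Without the anchor: N' = 504.6 kN/m, driving T_d = 378.9 kN/m, resisting R = 0·15.2 + 504.6·tan39.5° = 416.0 kN/m, FS = 1.10.
Setting FS = 1.41 and solving for T:
1.41·(378.9 − T cos36.9°) = 416.0 + T sin36.9°·tan39.5°
T·(sin36.9°·tan39.5° + 1.41·cos36.9°) = 1.41·378.9 − 416.0
T·(0.6004·0.8243 + 1.41·0.7997) = 534.2 − 416.0 = 118.2
T·1.6225 = 118.2
T = 72.9 kN/m

T = 73 kN/m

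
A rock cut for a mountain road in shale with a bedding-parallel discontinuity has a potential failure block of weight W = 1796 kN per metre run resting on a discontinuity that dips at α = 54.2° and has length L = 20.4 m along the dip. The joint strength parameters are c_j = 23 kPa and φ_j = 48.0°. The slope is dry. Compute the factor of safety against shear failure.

FS = 1.12

Resolving the block weight along and normal to the plane and applying the Mohr–Coulomb strength on the joint:
N' = W cosα = 1796·cos54.2° = 1050.6 kN/m
Driving force T = W sinα = 1796·sin54.2° = 1456.7 kN/m
Resisting force R = c_j·L + N'·tanφ_j = 23·20.4 + 1050.6·tan48.0° = 469.2 + 1166.8 = 1636.0 kN/m
FS = R / T = 1636.0 / 1456.7 = 1.123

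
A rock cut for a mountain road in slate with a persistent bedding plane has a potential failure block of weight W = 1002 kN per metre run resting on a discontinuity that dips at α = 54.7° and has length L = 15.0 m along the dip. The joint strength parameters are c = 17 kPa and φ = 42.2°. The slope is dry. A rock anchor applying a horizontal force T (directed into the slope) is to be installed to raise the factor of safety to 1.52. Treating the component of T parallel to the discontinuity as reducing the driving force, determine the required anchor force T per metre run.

T = 286 kN/m

Resolving forces along and normal to the sliding plane, with the horizontal anchor force T adding T·sinα to the effective normal force and T·cosα acting up the plane against the driving force:
FS = [cL + (W cosα + T sinα) tanφ] / [W sinα − T cosα]
Without the anchor: N' = 579.0 kN/m, driving T_d = 817.8 kN/m, resisting R = 17·15.0 + 579.0·tan42.2° = 780.0 kN/m, FS = 0.95.
Setting FS = 1.52 and solving for T:
1.52·(817.8 − T cos54.7°) = 780.0 + T sin54.7°·tan42.2°
T·(sin54.7°·tan42.2° + 1.52·cos54.7°) = 1.52·817.8 − 780.0
T·(0.8161·0.9067 + 1.52·0.5779) = 1243.0 − 780.0 = 463.0
T·1.6184 = 463.0
T = 286.1 kN/m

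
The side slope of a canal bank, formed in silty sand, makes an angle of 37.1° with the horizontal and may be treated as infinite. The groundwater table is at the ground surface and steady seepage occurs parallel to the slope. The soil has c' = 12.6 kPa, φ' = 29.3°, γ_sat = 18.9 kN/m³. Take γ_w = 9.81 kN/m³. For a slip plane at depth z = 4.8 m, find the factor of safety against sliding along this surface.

FS = 0.65

With seepage parallel to the slope and the water table at the surface, the effective normal stress on the slip plane uses the buoyant unit weight γ' = γ_sat − γ_w while the driving shear stress uses γ_sat:
FS = [c' + γ' z cos²β tanφ'] / [γ_sat z sinβ cosβ]
γ' = 18.9 − 9.81 = 9.09 kN/m³
Numerator = 12.6 + 9.09·4.8·cos²37.1°·tan29.3° = 12.6 + 9.09·4.8·0.6361·0.5612 = 28.176 kPa
Denominator = 18.9·4.8·sin37.1°·cos37.1° = 18.9·4.8·0.6032·0.7976 = 43.646 kPa
FS = 28.176 / 43.646 = 0.646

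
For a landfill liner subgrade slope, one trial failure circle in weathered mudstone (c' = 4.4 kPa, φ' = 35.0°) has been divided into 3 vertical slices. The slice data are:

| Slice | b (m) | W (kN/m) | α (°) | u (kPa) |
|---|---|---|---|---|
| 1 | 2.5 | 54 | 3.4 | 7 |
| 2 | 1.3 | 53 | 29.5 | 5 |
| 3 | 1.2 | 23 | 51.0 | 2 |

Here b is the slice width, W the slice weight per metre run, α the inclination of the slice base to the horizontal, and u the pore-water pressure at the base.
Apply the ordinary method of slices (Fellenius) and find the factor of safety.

FS = 1.82

Ordinary method of slices: FS = Σ[c'·Δl_i + (W_i cosα_i − u_i·Δl_i)·tanφ'] / Σ W_i sinα_i, with Δl_i = b_i / cosα_i.
Slice 1: Δl = 2.5/cos3.4° = 2.504 m; N'_1 = 54·cos3.4° − 7·2.504 = 36.4; c'Δl = 11.02; W sinα = 3.2
Slice 2: Δl = 1.3/cos29.5° = 1.494 m; N'_2 = 53·cos29.5° − 5·1.494 = 38.7; c'Δl = 6.57; W sinα = 26.1
Slice 3: Δl = 1.2/cos51.0° = 1.907 m; N'_3 = 23·cos51.0° − 2·1.907 = 10.7; c'Δl = 8.39; W sinα = 17.9
Σc'Δl = 26.0 kN/m; ΣN' = 85.7 kN/m; ΣW sinα = 47.2 kN/m
Resisting = 26.0 + 85.7·tan35.0° = 26.0 + 60.0 = 86.0 kN/m
FS = 86.0 / 47.2 = 1.823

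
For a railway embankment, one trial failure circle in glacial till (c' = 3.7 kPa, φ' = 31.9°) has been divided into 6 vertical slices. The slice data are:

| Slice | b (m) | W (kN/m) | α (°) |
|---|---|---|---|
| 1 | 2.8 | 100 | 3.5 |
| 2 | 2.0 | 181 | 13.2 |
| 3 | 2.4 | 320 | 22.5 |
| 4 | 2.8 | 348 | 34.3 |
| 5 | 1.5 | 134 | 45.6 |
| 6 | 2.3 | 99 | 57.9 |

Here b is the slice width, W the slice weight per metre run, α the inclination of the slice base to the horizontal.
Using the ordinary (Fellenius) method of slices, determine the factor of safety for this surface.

FS = 1.26

Ordinary method of slices: FS = Σ[c'·Δl_i + (W_i cosα_i)·tanφ'] / Σ W_i sinα_i, with Δl_i = b_i / cosα_i.
Slice 1: Δl = 2.8/cos3.5° = 2.805 m; N'_1 = 100·cos3.5° = 99.8; c'Δl = 10.38; W sinα = 6.1
Slice 2: Δl = 2.0/cos13.2° = 2.054 m; N'_2 = 181·cos13.2° = 176.2; c'Δl = 7.60; W sinα = 41.3
Slice 3: Δl = 2.4/cos22.5° = 2.598 m; N'_3 = 320·cos22.5° = 295.6; c'Δl = 9.61; W sinα = 122.5
Slice 4: Δl = 2.8/cos34.3° = 3.389 m; N'_4 = 348·cos34.3° = 287.5; c'Δl = 12.54; W sinα = 196.1
Slice 5: Δl = 1.5/cos45.6° = 2.144 m; N'_5 = 134·cos45.6° = 93.8; c'Δl = 7.93; W sinα = 95.7
Slice 6: Δl = 2.3/cos57.9° = 4.328 m; N'_6 = 99·cos57.9° = 52.6; c'Δl = 16.01; W sinα = 83.9
Σc'Δl = 64.1 kN/m; ΣN' = 1005.5 kN/m; ΣW sinα = 545.6 kN/m
Resisting = 64.1 + 1005.5·tan31.9° = 64.1 + 625.9 = 690.0 kN/m
FS = 690.0 / 545.6 = 1.265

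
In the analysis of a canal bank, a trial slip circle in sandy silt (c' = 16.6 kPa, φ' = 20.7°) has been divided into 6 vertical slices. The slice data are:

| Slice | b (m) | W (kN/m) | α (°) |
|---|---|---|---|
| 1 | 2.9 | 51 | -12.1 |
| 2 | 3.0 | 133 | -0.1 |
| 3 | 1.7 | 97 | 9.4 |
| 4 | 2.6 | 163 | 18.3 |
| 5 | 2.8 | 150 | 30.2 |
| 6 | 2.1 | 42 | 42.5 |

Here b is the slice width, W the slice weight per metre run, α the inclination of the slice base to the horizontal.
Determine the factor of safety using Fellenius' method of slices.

Ordinary method of slices: FS = Σ[c'·Δl_i + (W_i cosα_i)·tanφ'] / Σ W_i sinα_i, with Δl_i = b_i / cosα_i.
Slice 1: Δl = 2.9/cos(-12.1°) = 2.966 m; N'_1 = 51·cos(-12.1°) = 49.9; c'Δl = 49.23; W sinα = -10.7
Slice 2: Δl = 3.0/cos(-0.1°) = 3.000 m; N'_2 = 133·cos(-0.1°) = 133.0; c'Δl = 49.80; W sinα = -0.2
Slice 3: Δl = 1.7/cos9.4° = 1.723 m; N'_3 = 97·cos9.4° = 95.7; c'Δl = 28.60; W sinα = 15.8
Slice 4: Δl = 2.6/cos18.3° = 2.738 m; N'_4 = 163·cos18.3° = 154.8; c'Δl = 45.46; W sinα = 51.2
Slice 5: Δl = 2.8/cos30.2° = 3.240 m; N'_5 = 150·cos30.2° = 129.6; c'Δl = 53.78; W sinα = 75.5
Slice 6: Δl = 2.1/cos42.5° = 2.848 m; N'_6 = 42·cos42.5° = 31.0; c'Δl = 47.28; W sinα = 28.4
Σc'Δl = 274.2 kN/m; ΣN' = 593.9 kN/m; ΣW sinα = 159.9 kN/m
Resisting = 274.2 + 593.9·tan20.7° = 274.2 + 224.4 = 498.6 kN/m
FS = 498.6 / 159.9 = 3.118

FS = 3.12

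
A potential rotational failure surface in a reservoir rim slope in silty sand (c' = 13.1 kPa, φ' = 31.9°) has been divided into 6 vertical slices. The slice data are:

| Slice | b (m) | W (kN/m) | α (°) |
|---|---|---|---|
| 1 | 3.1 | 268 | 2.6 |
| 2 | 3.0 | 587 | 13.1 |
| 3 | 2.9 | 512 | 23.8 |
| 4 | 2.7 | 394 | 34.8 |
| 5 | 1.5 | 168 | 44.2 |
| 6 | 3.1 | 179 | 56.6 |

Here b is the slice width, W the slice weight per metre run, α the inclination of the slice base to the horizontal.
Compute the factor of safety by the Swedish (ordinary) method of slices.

FS = 1.68

Ordinary method of slices: FS = Σ[c'·Δl_i + (W_i cosα_i)·tanφ'] / Σ W_i sinα_i, with Δl_i = b_i / cosα_i.
Slice 1: Δl = 3.1/cos2.6° = 3.103 m; N'_1 = 268·cos2.6° = 267.7; c'Δl = 40.65; W sinα = 12.2
Slice 2: Δl = 3.0/cos13.1° = 3.080 m; N'_2 = 587·cos13.1° = 571.7; c'Δl = 40.35; W sinα = 133.0
Slice 3: Δl = 2.9/cos23.8° = 3.170 m; N'_3 = 512·cos23.8° = 468.5; c'Δl = 41.52; W sinα = 206.6
Slice 4: Δl = 2.7/cos34.8° = 3.288 m; N'_4 = 394·cos34.8° = 323.5; c'Δl = 43.07; W sinα = 224.9
Slice 5: Δl = 1.5/cos44.2° = 2.092 m; N'_5 = 168·cos44.2° = 120.4; c'Δl = 27.41; W sinα = 117.1
Slice 6: Δl = 3.1/cos56.6° = 5.631 m; N'_6 = 179·cos56.6° = 98.5; c'Δl = 73.77; W sinα = 149.4
Σc'Δl = 266.8 kN/m; ΣN' = 1850.4 kN/m; ΣW sinα = 843.2 kN/m
Resisting = 266.8 + 1850.4·tan31.9° = 266.8 + 1151.8 = 1418.6 kN/m
FS = 1418.6 / 843.2 = 1.682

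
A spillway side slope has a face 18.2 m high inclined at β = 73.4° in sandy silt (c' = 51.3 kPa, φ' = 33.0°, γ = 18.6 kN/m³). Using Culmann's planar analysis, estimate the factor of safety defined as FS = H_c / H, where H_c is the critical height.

FS = 2.04

H_c = (4c'/γ) · sinβ cosφ' / [1 − cos(β − φ')]
    = (4·51.3/18.6) · sin73.4°·cos33.0° / [1 − cos40.4°]
    = 11.032 · 0.8037 / 0.2385 = 37.18 m
FS = H_c / H = 37.18 / 18.2 = 2.043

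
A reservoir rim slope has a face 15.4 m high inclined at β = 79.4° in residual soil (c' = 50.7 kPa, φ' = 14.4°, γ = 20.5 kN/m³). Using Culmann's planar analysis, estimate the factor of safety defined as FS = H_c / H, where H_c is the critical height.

FS = 1.06

H_c = (4c'/γ) · sinβ cosφ' / [1 − cos(β − φ')]
    = (4·50.7/20.5) · sin79.4°·cos14.4° / [1 − cos65.0°]
    = 9.893 · 0.9521 / 0.5774 = 16.31 m
FS = H_c / H = 16.31 / 15.4 = 1.059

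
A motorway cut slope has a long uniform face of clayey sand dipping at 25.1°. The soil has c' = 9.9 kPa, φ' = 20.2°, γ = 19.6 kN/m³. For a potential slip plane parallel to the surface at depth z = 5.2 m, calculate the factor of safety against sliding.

FS = 1.04

For an infinite slope with a slip plane parallel to the surface (no pore pressure): FS = [c' + γz cos²β tanφ'] / [γz sinβ cosβ].
γz = 19.6·5.2 = 101.92 kN/m²
Numerator = 9.9 + 101.92·cos²25.1°·tan20.2° = 9.9 + 101.92·0.8201·0.3679 = 40.651 kPa
Denominator = 101.92·sin25.1°·cos25.1° = 101.92·0.4242·0.9056 = 39.152 kPa
FS = 40.651 / 39.152 = 1.038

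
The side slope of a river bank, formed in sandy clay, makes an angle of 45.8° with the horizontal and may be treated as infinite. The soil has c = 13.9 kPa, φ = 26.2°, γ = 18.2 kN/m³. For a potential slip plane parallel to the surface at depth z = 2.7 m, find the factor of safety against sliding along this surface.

FS = 1.04

For an infinite slope with a slip plane parallel to the surface (no pore pressure): FS = [c + γz cos²β tanφ] / [γz sinβ cosβ].
γz = 18.2·2.7 = 49.14 kN/m²
Numerator = 13.9 + 49.14·cos²45.8°·tan26.2° = 13.9 + 49.14·0.4860·0.4921 = 25.652 kPa
Denominator = 49.14·sin45.8°·cos45.8° = 49.14·0.7169·0.6972 = 24.560 kPa
FS = 25.652 / 24.560 = 1.044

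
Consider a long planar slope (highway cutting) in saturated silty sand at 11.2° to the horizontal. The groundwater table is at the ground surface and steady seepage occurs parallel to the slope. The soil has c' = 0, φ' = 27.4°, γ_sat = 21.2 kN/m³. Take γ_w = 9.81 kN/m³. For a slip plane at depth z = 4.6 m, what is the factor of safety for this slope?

With seepage parallel to the slope and the water table at the surface, the effective normal stress on the slip plane uses the buoyant unit weight γ' = γ_sat − γ_w while the driving shear stress uses γ_sat:
FS = [c' + γ' z cos²β tanφ'] / [γ_sat z sinβ cosβ]
(For c' = 0 this reduces to FS = (γ'/γ_sat)·tanφ'/tanβ.)
γ' = 21.2 − 9.81 = 11.39 kN/m³
Numerator = 0.0 + 11.39·4.6·cos²11.2°·tan27.4° = 0.0 + 11.39·4.6·0.9623·0.5184 = 26.134 kPa
Denominator = 21.2·4.6·sin11.2°·cos11.2° = 21.2·4.6·0.1942·0.9810 = 18.581 kPa
FS = 26.134 / 18.581 = 1.406

FS = 1.41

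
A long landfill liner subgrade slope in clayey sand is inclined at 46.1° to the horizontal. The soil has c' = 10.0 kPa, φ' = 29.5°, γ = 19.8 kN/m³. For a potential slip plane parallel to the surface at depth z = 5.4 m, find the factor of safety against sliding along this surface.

FS = 0.73

For an infinite slope with a slip plane parallel to the surface (no pore pressure): FS = [c' + γz cos²β tanφ'] / [γz sinβ cosβ].
γz = 19.8·5.4 = 106.92 kN/m²
Numerator = 10.0 + 106.92·cos²46.1°·tan29.5° = 10.0 + 106.92·0.4808·0.5658 = 39.085 kPa
Denominator = 106.92·sin46.1°·cos46.1° = 106.92·0.7206·0.6934 = 53.421 kPa
FS = 39.085 / 53.421 = 0.732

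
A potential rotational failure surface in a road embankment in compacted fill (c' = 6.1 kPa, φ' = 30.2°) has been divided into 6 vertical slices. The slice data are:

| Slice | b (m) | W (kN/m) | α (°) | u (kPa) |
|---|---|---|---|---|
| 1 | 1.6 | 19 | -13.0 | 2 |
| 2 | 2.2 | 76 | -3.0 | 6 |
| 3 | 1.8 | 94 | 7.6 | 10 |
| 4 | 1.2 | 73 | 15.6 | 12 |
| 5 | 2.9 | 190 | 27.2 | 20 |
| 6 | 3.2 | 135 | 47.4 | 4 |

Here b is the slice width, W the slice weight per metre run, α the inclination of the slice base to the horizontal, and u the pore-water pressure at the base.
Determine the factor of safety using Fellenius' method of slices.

FS = 1.50

Ordinary method of slices: FS = Σ[c'·Δl_i + (W_i cosα_i − u_i·Δl_i)·tanφ'] / Σ W_i sinα_i, with Δl_i = b_i / cosα_i.
Slice 1: Δl = 1.6/cos(-13.0°) = 1.642 m; N'_1 = 19·cos(-13.0°) − 2·1.642 = 15.2; c'Δl = 10.02; W sinα = -4.3
Slice 2: Δl = 2.2/cos(-3.0°) = 2.203 m; N'_2 = 76·cos(-3.0°) − 6·2.203 = 62.7; c'Δl = 13.44; W sinα = -4.0
Slice 3: Δl = 1.8/cos7.6° = 1.816 m; N'_3 = 94·cos7.6° − 10·1.816 = 75.0; c'Δl = 11.08; W sinα = 12.4
Slice 4: Δl = 1.2/cos15.6° = 1.246 m; N'_4 = 73·cos15.6° − 12·1.246 = 55.4; c'Δl = 7.60; W sinα = 19.6
Slice 5: Δl = 2.9/cos27.2° = 3.261 m; N'_5 = 190·cos27.2° − 20·3.261 = 103.8; c'Δl = 19.89; W sinα = 86.8
Slice 6: Δl = 3.2/cos47.4° = 4.728 m; N'_6 = 135·cos47.4° − 4·4.728 = 72.5; c'Δl = 28.84; W sinα = 99.4
Σc'Δl = 90.9 kN/m; ΣN' = 384.5 kN/m; ΣW sinα = 210.0 kN/m
Resisting = 90.9 + 384.5·tan30.2° = 90.9 + 223.8 = 314.7 kN/m
FS = 314.7 / 210.0 = 1.498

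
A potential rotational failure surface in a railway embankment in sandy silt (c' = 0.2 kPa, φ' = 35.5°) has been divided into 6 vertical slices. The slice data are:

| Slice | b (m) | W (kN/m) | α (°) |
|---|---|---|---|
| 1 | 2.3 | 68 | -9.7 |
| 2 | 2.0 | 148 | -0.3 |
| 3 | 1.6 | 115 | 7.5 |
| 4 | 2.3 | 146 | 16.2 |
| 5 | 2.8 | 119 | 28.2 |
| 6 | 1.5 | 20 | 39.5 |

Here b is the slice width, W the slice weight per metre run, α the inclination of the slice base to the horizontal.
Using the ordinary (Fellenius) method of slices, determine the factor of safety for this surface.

FS = 3.76

Ordinary method of slices: FS = Σ[c'·Δl_i + (W_i cosα_i)·tanφ'] / Σ W_i sinα_i, with Δl_i = b_i / cosα_i.
Slice 1: Δl = 2.3/cos(-9.7°) = 2.333 m; N'_1 = 68·cos(-9.7°) = 67.0; c'Δl = 0.47; W sinα = -11.5
Slice 2: Δl = 2.0/cos(-0.3°) = 2.000 m; N'_2 = 148·cos(-0.3°) = 148.0; c'Δl = 0.40; W sinα = -0.8
Slice 3: Δl = 1.6/cos7.5° = 1.614 m; N'_3 = 115·cos7.5° = 114.0; c'Δl = 0.32; W sinα = 15.0
Slice 4: Δl = 2.3/cos16.2° = 2.395 m; N'_4 = 146·cos16.2° = 140.2; c'Δl = 0.48; W sinα = 40.7
Slice 5: Δl = 2.8/cos28.2° = 3.177 m; N'_5 = 119·cos28.2° = 104.9; c'Δl = 0.64; W sinα = 56.2
Slice 6: Δl = 1.5/cos39.5° = 1.944 m; N'_6 = 20·cos39.5° = 15.4; c'Δl = 0.39; W sinα = 12.7
Σc'Δl = 2.7 kN/m; ΣN' = 589.6 kN/m; ΣW sinα = 112.5 kN/m
Resisting = 2.7 + 589.6·tan35.5° = 2.7 + 420.5 = 423.2 kN/m
FS = 423.2 / 112.5 = 3.763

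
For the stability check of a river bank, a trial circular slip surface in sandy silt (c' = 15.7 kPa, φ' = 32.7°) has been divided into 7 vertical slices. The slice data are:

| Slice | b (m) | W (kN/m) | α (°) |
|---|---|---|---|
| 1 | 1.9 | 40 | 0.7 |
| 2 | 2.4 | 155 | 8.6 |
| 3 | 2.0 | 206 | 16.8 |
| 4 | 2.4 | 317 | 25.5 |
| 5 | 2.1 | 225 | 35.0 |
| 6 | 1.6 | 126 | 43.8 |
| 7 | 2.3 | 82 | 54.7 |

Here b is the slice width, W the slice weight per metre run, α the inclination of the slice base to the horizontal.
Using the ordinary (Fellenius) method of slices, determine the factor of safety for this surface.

Ordinary method of slices: FS = Σ[c'·Δl_i + (W_i cosα_i)·tanφ'] / Σ W_i sinα_i, with Δl_i = b_i / cosα_i.
Slice 1: Δl = 1.9/cos0.7° = 1.900 m; N'_1 = 40·cos0.7° = 40.0; c'Δl = 29.83; W sinα = 0.5
Slice 2: Δl = 2.4/cos8.6° = 2.427 m; N'_2 = 155·cos8.6° = 153.3; c'Δl = 38.11; W sinα = 23.2
Slice 3: Δl = 2.0/cos16.8° = 2.089 m; N'_3 = 206·cos16.8° = 197.2; c'Δl = 32.80; W sinα = 59.5
Slice 4: Δl = 2.4/cos25.5° = 2.659 m; N'_4 = 317·cos25.5° = 286.1; c'Δl = 41.75; W sinα = 136.5
Slice 5: Δl = 2.1/cos35.0° = 2.564 m; N'_5 = 225·cos35.0° = 184.3; c'Δl = 40.25; W sinα = 129.1
Slice 6: Δl = 1.6/cos43.8° = 2.217 m; N'_6 = 126·cos43.8° = 90.9; c'Δl = 34.80; W sinα = 87.2
Slice 7: Δl = 2.3/cos54.7° = 3.980 m; N'_7 = 82·cos54.7° = 47.4; c'Δl = 62.49; W sinα = 66.9
Σc'Δl = 280.0 kN/m; ΣN' = 999.2 kN/m; ΣW sinα = 502.9 kN/m
Resisting = 280.0 + 999.2·tan32.7° = 280.0 + 641.5 = 921.5 kN/m
FS = 921.5 / 502.9 = 1.833

FS = 1.83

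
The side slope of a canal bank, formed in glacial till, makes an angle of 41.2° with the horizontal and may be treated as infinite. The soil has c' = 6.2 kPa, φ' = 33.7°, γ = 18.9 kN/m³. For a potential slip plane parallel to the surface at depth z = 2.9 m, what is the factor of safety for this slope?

For an infinite slope with a slip plane parallel to the surface (no pore pressure): FS = [c' + γz cos²β tanφ'] / [γz sinβ cosβ].
γz = 18.9·2.9 = 54.81 kN/m²
Numerator = 6.2 + 54.81·cos²41.2°·tan33.7° = 6.2 + 54.81·0.5661·0.6669 = 26.894 kPa
Denominator = 54.81·sin41.2°·cos41.2° = 54.81·0.6587·0.7524 = 27.164 kPa
FS = 26.894 / 27.164 = 0.990

FS = 0.99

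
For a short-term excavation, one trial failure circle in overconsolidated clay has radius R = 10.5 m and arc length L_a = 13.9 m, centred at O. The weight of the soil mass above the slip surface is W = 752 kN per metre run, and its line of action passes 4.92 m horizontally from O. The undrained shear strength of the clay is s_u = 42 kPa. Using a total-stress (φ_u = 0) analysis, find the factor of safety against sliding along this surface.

FS = 1.66

Taking moments about the centre O, the resisting moment is provided by the undrained shear strength acting along the arc:
M_R = s_u·L_a·R = 42·13.90·10.5 = 6129.9 kN·m/m
M_D = W·d = 752·4.92 = 3699.8 kN·m/m
FS = M_R / M_D = 6129.9 / 3699.8 = 1.657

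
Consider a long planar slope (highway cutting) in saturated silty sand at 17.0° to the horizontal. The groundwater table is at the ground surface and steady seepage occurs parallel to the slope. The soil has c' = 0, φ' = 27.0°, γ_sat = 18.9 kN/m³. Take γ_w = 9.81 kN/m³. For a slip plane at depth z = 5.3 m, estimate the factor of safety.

With seepage parallel to the slope and the water table at the surface, the effective normal stress on the slip plane uses the buoyant unit weight γ' = γ_sat − γ_w while the driving shear stress uses γ_sat:
FS = [c' + γ' z cos²β tanφ'] / [γ_sat z sinβ cosβ]
(For c' = 0 this reduces to FS = (γ'/γ_sat)·tanφ'/tanβ.)
γ' = 18.9 − 9.81 = 9.09 kN/m³
Numerator = 0.0 + 9.09·5.3·cos²17.0°·tan27.0° = 0.0 + 9.09·5.3·0.9145·0.5095 = 22.449 kPa
Denominator = 18.9·5.3·sin17.0°·cos17.0° = 18.9·5.3·0.2924·0.9563 = 28.007 kPa
FS = 22.449 / 28.007 = 0.802

FS = 0.80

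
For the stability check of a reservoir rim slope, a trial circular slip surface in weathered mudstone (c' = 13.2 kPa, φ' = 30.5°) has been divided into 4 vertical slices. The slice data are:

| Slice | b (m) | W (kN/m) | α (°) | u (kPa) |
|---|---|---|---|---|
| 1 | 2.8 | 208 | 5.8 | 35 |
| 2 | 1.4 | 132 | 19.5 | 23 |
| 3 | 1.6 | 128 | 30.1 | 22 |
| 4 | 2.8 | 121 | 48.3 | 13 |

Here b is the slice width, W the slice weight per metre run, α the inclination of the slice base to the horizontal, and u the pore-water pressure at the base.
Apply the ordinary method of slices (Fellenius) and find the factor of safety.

Ordinary method of slices: FS = Σ[c'·Δl_i + (W_i cosα_i − u_i·Δl_i)·tanφ'] / Σ W_i sinα_i, with Δl_i = b_i / cosα_i.
Slice 1: Δl = 2.8/cos5.8° = 2.814 m; N'_1 = 208·cos5.8° − 35·2.814 = 108.4; c'Δl = 37.15; W sinα = 21.0
Slice 2: Δl = 1.4/cos19.5° = 1.485 m; N'_2 = 132·cos19.5° − 23·1.485 = 90.3; c'Δl = 19.60; W sinα = 44.1
Slice 3: Δl = 1.6/cos30.1° = 1.849 m; N'_3 = 128·cos30.1° − 22·1.849 = 70.1; c'Δl = 24.41; W sinα = 64.2
Slice 4: Δl = 2.8/cos48.3° = 4.209 m; N'_4 = 121·cos48.3° − 13·4.209 = 25.8; c'Δl = 55.56; W sinα = 90.3
Σc'Δl = 136.7 kN/m; ΣN' = 294.5 kN/m; ΣW sinα = 219.6 kN/m
Resisting = 136.7 + 294.5·tan30.5° = 136.7 + 173.5 = 310.2 kN/m
FS = 310.2 / 219.6 = 1.413

FS = 1.41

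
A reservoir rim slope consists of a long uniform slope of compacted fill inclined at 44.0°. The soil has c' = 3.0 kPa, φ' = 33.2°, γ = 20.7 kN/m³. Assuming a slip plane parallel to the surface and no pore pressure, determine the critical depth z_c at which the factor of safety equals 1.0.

Setting FS = 1.00 in FS = [c' + γz cos²β tanφ'] / [γz sinβ cosβ] and solving for z:
z = c' / [γ cosβ (FS·sinβ − cosβ·tanφ')]
  = 3.0 / [20.7·cos44.0°·(1.00·sin44.0° − cos44.0°·tan33.2°)]
  = 3.0 / [20.7·0.7193·(1.00·0.6947 − 0.7193·0.6544)]
  = 3.0 / 3.3345 = 0.900 m

z_c = 0.90 m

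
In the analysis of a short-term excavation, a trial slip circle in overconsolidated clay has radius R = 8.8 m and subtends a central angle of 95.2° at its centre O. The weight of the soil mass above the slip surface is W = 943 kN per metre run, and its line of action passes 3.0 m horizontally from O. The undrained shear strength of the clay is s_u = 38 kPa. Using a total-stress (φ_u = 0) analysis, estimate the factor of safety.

Taking moments about the centre O, the resisting moment is provided by the undrained shear strength acting along the arc:
Arc length L_a = R·θ = 8.8·(95.2°·π/180) = 8.8·1.6616 = 14.62 m
M_R = s_u·L_a·R = 38·14.62·8.8 = 4889.5 kN·m/m
M_D = W·d = 943·3.0 = 2829.0 kN·m/m
FS = M_R / M_D = 4889.5 / 2829.0 = 1.728

FS = 1.73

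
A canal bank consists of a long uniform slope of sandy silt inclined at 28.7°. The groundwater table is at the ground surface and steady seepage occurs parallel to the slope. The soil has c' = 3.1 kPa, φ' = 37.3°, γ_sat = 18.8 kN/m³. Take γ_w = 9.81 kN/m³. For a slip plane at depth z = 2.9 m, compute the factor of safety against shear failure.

With seepage parallel to the slope and the water table at the surface, the effective normal stress on the slip plane uses the buoyant unit weight γ' = γ_sat − γ_w while the driving shear stress uses γ_sat:
FS = [c' + γ' z cos²β tanφ'] / [γ_sat z sinβ cosβ]
γ' = 18.8 − 9.81 = 8.99 kN/m³
Numerator = 3.1 + 8.99·2.9·cos²28.7°·tan37.3° = 3.1 + 8.99·2.9·0.7694·0.7618 = 18.381 kPa
Denominator = 18.8·2.9·sin28.7°·cos28.7° = 18.8·2.9·0.4802·0.8771 = 22.965 kPa
FS = 18.381 / 22.965 = 0.800

FS = 0.80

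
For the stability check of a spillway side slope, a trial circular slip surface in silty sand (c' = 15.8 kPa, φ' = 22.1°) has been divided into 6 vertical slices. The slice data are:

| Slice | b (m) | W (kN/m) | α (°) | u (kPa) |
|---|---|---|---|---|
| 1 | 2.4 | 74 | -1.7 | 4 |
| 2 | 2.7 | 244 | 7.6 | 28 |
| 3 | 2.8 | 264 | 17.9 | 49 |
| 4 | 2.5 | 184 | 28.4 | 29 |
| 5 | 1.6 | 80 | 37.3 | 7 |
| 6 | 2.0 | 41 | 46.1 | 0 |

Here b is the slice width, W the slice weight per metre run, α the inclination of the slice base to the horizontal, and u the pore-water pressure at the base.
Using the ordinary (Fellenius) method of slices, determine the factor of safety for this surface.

Ordinary method of slices: FS = Σ[c'·Δl_i + (W_i cosα_i − u_i·Δl_i)·tanφ'] / Σ W_i sinα_i, with Δl_i = b_i / cosα_i.
Slice 1: Δl = 2.4/cos(-1.7°) = 2.401 m; N'_1 = 74·cos(-1.7°) − 4·2.401 = 64.4; c'Δl = 37.94; W sinα = -2.2
Slice 2: Δl = 2.7/cos7.6° = 2.724 m; N'_2 = 244·cos7.6° − 28·2.724 = 165.6; c'Δl = 43.04; W sinα = 32.3
Slice 3: Δl = 2.8/cos17.9° = 2.942 m; N'_3 = 264·cos17.9° − 49·2.942 = 107.0; c'Δl = 46.49; W sinα = 81.1
Slice 4: Δl = 2.5/cos28.4° = 2.842 m; N'_4 = 184·cos28.4° − 29·2.842 = 79.4; c'Δl = 44.90; W sinα = 87.5
Slice 5: Δl = 1.6/cos37.3° = 2.011 m; N'_5 = 80·cos37.3° − 7·2.011 = 49.6; c'Δl = 31.78; W sinα = 48.5
Slice 6: Δl = 2.0/cos46.1° = 2.884 m; N'_6 = 41·cos46.1° − 0·2.884 = 28.4; c'Δl = 45.57; W sinα = 29.5
Σc'Δl = 249.7 kN/m; ΣN' = 494.4 kN/m; ΣW sinα = 276.8 kN/m
Resisting = 249.7 + 494.4·tan22.1° = 249.7 + 200.8 = 450.5 kN/m
FS = 450.5 / 276.8 = 1.628

FS = 1.63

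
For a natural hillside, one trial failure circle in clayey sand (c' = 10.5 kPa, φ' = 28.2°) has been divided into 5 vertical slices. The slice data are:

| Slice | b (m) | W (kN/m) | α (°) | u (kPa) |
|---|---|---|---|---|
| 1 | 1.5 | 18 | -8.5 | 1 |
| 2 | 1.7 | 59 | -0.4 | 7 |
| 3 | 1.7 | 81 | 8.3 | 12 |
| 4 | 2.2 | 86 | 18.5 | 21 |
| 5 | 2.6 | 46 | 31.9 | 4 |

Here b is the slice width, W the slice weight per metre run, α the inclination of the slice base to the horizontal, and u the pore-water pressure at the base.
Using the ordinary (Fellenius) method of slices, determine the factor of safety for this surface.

FS = 3.42

Ordinary method of slices: FS = Σ[c'·Δl_i + (W_i cosα_i − u_i·Δl_i)·tanφ'] / Σ W_i sinα_i, with Δl_i = b_i / cosα_i.
Slice 1: Δl = 1.5/cos(-8.5°) = 1.517 m; N'_1 = 18·cos(-8.5°) − 1·1.517 = 16.3; c'Δl = 15.92; W sinα = -2.7
Slice 2: Δl = 1.7/cos(-0.4°) = 1.700 m; N'_2 = 59·cos(-0.4°) − 7·1.700 = 47.1; c'Δl = 17.85; W sinα = -0.4
Slice 3: Δl = 1.7/cos8.3° = 1.718 m; N'_3 = 81·cos8.3° − 12·1.718 = 59.5; c'Δl = 18.04; W sinα = 11.7
Slice 4: Δl = 2.2/cos18.5° = 2.320 m; N'_4 = 86·cos18.5° − 21·2.320 = 32.8; c'Δl = 24.36; W sinα = 27.3
Slice 5: Δl = 2.6/cos31.9° = 3.063 m; N'_5 = 46·cos31.9° − 4·3.063 = 26.8; c'Δl = 32.16; W sinα = 24.3
Σc'Δl = 108.3 kN/m; ΣN' = 182.6 kN/m; ΣW sinα = 60.2 kN/m
Resisting = 108.3 + 182.6·tan28.2° = 108.3 + 97.9 = 206.2 kN/m
FS = 206.2 / 60.2 = 3.425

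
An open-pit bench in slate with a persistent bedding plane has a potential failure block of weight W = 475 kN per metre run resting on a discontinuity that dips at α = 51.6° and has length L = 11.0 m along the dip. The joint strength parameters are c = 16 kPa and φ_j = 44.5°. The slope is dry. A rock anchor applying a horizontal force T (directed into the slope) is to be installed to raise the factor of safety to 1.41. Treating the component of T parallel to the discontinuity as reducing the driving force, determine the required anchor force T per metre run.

Resolving forces along and normal to the sliding plane, with the horizontal anchor force T adding T·sinα to the effective normal force and T·cosα acting up the plane against the driving force:
FS = [cL + (W cosα + T sinα) tanφ_j] / [W sinα − T cosα]
Without the anchor: N' = 295.0 kN/m, driving T_d = 372.3 kN/m, resisting R = 16·11.0 + 295.0·tan44.5° = 465.9 kN/m, FS = 1.25.
Setting FS = 1.41 and solving for T:
1.41·(372.3 − T cos51.6°) = 465.9 + T sin51.6°·tan44.5°
T·(sin51.6°·tan44.5° + 1.41·cos51.6°) = 1.41·372.3 − 465.9
T·(0.7837·0.9827 + 1.41·0.6211) = 524.9 − 465.9 = 58.9
T·1.6460 = 58.9
T = 35.8 kN/m

T = 36 kN/m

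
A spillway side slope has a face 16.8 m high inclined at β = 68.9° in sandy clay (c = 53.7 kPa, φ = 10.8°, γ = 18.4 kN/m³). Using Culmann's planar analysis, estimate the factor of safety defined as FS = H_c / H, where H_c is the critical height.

FS = 1.35

H_c = (4c/γ) · sinβ cosφ / [1 − cos(β − φ)]
    = (4·53.7/18.4) · sin68.9°·cos10.8° / [1 − cos58.1°]
    = 11.674 · 0.9164 / 0.4716 = 22.69 m
FS = H_c / H = 22.69 / 16.8 = 1.350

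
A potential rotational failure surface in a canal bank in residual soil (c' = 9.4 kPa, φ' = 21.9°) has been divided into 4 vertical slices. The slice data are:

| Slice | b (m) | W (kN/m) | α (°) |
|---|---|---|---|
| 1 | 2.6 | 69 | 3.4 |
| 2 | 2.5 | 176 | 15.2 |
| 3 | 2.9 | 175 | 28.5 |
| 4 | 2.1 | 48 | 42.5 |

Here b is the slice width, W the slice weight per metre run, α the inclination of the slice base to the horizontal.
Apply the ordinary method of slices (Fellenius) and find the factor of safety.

Ordinary method of slices: FS = Σ[c'·Δl_i + (W_i cosα_i)·tanφ'] / Σ W_i sinα_i, with Δl_i = b_i / cosα_i.
Slice 1: Δl = 2.6/cos3.4° = 2.605 m; N'_1 = 69·cos3.4° = 68.9; c'Δl = 24.48; W sinα = 4.1
Slice 2: Δl = 2.5/cos15.2° = 2.591 m; N'_2 = 176·cos15.2° = 169.8; c'Δl = 24.35; W sinα = 46.1
Slice 3: Δl = 2.9/cos28.5° = 3.300 m; N'_3 = 175·cos28.5° = 153.8; c'Δl = 31.02; W sinα = 83.5
Slice 4: Δl = 2.1/cos42.5° = 2.848 m; N'_4 = 48·cos42.5° = 35.4; c'Δl = 26.77; W sinα = 32.4
Σc'Δl = 106.6 kN/m; ΣN' = 427.9 kN/m; ΣW sinα = 166.2 kN/m
Resisting = 106.6 + 427.9·tan21.9° = 106.6 + 172.0 = 278.6 kN/m
FS = 278.6 / 166.2 = 1.677

FS = 1.68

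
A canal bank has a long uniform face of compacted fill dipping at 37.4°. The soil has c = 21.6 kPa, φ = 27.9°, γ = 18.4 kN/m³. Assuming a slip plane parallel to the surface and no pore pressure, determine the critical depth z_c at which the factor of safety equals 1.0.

z_c = 7.91 m

Setting FS = 1.00 in FS = [c + γz cos²β tanφ] / [γz sinβ cosβ] and solving for z:
z = c / [γ cosβ (FS·sinβ − cosβ·tanφ)]
  = 21.6 / [18.4·cos37.4°·(1.00·sin37.4° − cos37.4°·tan27.9°)]
  = 21.6 / [18.4·0.7944·(1.00·0.6074 − 0.7944·0.5295)]
  = 21.6 / 2.7298 = 7.913 m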